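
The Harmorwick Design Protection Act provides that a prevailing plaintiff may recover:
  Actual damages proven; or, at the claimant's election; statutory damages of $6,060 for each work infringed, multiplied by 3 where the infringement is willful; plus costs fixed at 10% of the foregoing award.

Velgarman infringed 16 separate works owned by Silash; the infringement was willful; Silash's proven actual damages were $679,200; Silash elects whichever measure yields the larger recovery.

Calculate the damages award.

$747,120

Statutory damages: 16 × $6,060 = $96,960
Trebled: 3 × $96,960 = $290,880
Greater of actual damages ($679,200) or enhanced statutory damages ($290,880): $679,200
Costs: 10% of $679,200 = $67,920
Award plus costs: $679,200 + $67,920 = $747,120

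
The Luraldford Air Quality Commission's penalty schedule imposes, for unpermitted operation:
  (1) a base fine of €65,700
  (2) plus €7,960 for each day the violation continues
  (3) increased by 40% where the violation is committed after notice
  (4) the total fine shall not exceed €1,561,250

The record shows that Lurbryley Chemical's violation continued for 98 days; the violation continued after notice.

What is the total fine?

€1,184,092

Per-day component: 98 × €7,960 = €780,080
Base plus per-day: €65,700 + €780,080 = €845,780
Enhancement: 40% of €845,780 = €338,312
Enhanced fine: €845,780 + €338,312 = €1,184,092
Cap at €1,561,250: €1,184,092 is within the cap, no reduction.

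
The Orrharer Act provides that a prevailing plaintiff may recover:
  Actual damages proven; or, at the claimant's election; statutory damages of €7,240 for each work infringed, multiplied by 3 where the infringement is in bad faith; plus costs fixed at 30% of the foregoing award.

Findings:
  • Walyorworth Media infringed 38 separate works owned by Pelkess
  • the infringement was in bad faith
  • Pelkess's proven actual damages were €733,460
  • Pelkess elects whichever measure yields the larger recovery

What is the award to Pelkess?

€1,072,968

Statutory damages: 38 × €7,240 = €275,120
Trebled: 3 × €275,120 = €825,360
Greater of actual damages (€733,460) or enhanced statutory damages (€825,360): €825,360
Costs: 30% of €825,360 = €247,608
Award plus costs: €825,360 + €247,608 = €1,072,968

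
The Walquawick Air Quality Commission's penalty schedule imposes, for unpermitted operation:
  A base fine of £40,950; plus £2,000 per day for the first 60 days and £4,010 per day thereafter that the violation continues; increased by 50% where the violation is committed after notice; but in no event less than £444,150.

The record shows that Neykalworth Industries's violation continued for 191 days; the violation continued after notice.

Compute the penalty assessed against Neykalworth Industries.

First 60 days: 60 × £2,000 = £120,000
Remaining days: (191 − 60) × £4,010 = £525,310
Per-day component: £120,000 + £525,310 = £645,310
Base plus per-day: £40,950 + £645,310 = £686,260
Enhancement: 50% of £686,260 = £343,130
Enhanced fine: £686,260 + £343,130 = £1,029,390
Minimum £444,150: £1,029,390 meets the minimum, no increase.

£1,029,390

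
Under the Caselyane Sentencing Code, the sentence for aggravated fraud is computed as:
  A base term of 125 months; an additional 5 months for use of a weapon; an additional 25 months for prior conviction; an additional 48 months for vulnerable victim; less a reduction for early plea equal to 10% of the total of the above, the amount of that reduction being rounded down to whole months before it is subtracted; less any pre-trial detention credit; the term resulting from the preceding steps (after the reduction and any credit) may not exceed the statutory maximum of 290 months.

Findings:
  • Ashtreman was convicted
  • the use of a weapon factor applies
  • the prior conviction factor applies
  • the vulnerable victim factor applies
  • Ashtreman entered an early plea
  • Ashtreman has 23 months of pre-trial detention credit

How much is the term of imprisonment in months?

Use of a weapon enhancement: +5 months
Prior conviction enhancement: +25 months
Vulnerable victim enhancement: +48 months
Adjusted term: 125 months + 5 months + 25 months + 48 months = 203 months
Early plea reduction: 10% of 203 months = 20 months (rounded down)
After reduction: 203 − 20 = 183 months
Less pre-trial detention credit: 183 months − 23 months = 160 months
Cap at 290 months: 160 months is within the cap, no reduction.

160 months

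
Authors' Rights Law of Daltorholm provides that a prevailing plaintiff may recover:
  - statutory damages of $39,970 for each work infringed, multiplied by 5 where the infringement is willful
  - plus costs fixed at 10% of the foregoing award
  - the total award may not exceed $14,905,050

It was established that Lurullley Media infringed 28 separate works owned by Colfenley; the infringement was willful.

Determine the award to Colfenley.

Award: $6,155,380

Statutory damages: 28 × $39,970 = $1,119,160
Multiplied by 5: 5 × $1,119,160 = $5,595,800
Costs: 10% of $5,595,800 = $559,580
Award plus costs: $5,595,800 + $559,580 = $6,155,380
Cap at $14,905,050: $6,155,380 is within the cap, no reduction.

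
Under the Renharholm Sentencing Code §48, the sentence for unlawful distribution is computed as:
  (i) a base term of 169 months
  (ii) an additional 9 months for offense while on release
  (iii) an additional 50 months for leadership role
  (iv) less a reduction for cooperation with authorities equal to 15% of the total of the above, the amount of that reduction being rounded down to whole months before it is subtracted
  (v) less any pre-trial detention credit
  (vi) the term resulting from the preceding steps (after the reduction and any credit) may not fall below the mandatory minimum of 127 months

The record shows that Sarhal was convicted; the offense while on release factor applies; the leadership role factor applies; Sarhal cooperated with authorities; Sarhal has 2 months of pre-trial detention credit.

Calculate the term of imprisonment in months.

Offense while on release enhancement: +9 months
Leadership role enhancement: +50 months
Adjusted term: 169 months + 9 months + 50 months = 228 months
Cooperation with authorities reduction: 15% of 228 months = 34 months (rounded down)
After reduction: 228 − 34 = 194 months
Less pre-trial detention credit: 194 months − 2 months = 192 months
Minimum 127 months: 192 months meets the minimum, no increase.

192 months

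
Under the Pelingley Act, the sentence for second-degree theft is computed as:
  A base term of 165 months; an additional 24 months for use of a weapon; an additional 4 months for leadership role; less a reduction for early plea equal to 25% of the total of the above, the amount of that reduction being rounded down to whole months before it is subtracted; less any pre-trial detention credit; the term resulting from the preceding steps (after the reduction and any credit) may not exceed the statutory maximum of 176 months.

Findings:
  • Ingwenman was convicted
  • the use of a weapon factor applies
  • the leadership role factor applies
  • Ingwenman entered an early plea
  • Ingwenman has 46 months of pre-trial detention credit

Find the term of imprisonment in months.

Sentence: 99 months

Use of a weapon enhancement: +24 months
Leadership role enhancement: +4 months
Adjusted term: 165 months + 24 months + 4 months = 193 months
Early plea reduction: 25% of 193 months = 48 months (rounded down)
After reduction: 193 − 48 = 145 months
Less pre-trial detention credit: 145 months − 46 months = 99 months
Cap at 176 months: 99 months is within the cap, no reduction.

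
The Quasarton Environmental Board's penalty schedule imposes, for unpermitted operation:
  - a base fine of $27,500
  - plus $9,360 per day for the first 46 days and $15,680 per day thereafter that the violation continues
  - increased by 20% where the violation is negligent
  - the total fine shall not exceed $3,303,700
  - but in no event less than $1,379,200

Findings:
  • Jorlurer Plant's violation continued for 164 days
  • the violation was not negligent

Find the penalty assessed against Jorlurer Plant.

$2,308,300

First 46 days: 46 × $9,360 = $430,560
Remaining days: (164 − 46) × $15,680 = $1,850,240
Per-day component: $430,560 + $1,850,240 = $2,280,800
Base plus per-day: $27,500 + $2,280,800 = $2,308,300
The violation was not negligent: no 20% increase.
Cap at $3,303,700: $2,308,300 is within the cap, no reduction.
Minimum $1,379,200: $2,308,300 meets the minimum, no increase.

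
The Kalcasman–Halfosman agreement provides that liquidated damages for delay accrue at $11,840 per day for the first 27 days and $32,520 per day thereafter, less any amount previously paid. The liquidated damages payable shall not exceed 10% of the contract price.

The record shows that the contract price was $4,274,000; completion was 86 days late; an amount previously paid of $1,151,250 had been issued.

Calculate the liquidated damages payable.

$427,400

First 27 days: 27 × $11,840 = $319,680
Remaining days: (86 − 27) × $32,520 = $1,918,680
Accrued per-day damages: $319,680 + $1,918,680 = $2,238,360
Less amount previously paid: $2,238,360 − $1,151,250 = $1,087,110
Cap: 10% of $4,274,000 = $427,400
Cap at $427,400: $1,087,110 exceeds the cap → $427,400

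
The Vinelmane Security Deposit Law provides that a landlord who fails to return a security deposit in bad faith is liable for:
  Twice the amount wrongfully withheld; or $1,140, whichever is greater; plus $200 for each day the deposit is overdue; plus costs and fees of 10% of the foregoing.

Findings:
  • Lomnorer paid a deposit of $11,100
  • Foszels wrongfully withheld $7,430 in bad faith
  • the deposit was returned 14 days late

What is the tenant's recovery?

$19,426

Doubled: 2 × $7,430 = $14,860
Minimum $1,140: $14,860 meets the minimum, no increase.
Late-return penalty: 14 × $200 = $2,800
Damages plus late penalty: $14,860 + $2,800 = $17,660
Costs and fees: 10% of $17,660 = $1,766
Total recovery: $17,660 + $1,766 = $19,426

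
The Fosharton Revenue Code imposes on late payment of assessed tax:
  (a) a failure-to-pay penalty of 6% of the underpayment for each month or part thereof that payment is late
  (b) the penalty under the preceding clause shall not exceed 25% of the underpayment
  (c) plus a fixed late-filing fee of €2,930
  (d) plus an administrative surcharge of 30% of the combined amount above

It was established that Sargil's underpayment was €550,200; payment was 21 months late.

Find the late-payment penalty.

€182,624

Accrued rate: 6% × 21 = 126%, capped at 25% → 25%
Failure-to-pay penalty: 25% of €550,200 = €137,550
Penalty before surcharge: €137,550 + €2,930 = €140,480
Administrative surcharge: 30% of €140,480 = €42,144
Total penalty: €140,480 + €42,144 = €182,624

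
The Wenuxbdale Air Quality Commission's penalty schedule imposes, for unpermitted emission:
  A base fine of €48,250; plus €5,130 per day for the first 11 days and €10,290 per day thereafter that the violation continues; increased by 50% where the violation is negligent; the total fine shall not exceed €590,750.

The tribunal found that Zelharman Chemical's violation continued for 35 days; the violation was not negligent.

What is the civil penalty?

First 11 days: 11 × €5,130 = €56,430
Remaining days: (35 − 11) × €10,290 = €246,960
Per-day component: €56,430 + €246,960 = €303,390
Base plus per-day: €48,250 + €303,390 = €351,640
The violation was not negligent: no 50% increase.
Cap at €590,750: €351,640 is within the cap, no reduction.

Civil penalty: €351,640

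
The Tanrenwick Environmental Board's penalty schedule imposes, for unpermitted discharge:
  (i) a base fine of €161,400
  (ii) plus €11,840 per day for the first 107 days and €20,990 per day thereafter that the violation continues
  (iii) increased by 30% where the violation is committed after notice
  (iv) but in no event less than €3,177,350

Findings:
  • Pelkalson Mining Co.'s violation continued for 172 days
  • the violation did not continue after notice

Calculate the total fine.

First 107 days: 107 × €11,840 = €1,266,880
Remaining days: (172 − 107) × €20,990 = €1,364,350
Per-day component: €1,266,880 + €1,364,350 = €2,631,230
Base plus per-day: €161,400 + €2,631,230 = €2,792,630
The violation did not continue after notice: no 30% increase.
Minimum €3,177,350: €2,792,630 is below the minimum → €3,177,350

€3,177,350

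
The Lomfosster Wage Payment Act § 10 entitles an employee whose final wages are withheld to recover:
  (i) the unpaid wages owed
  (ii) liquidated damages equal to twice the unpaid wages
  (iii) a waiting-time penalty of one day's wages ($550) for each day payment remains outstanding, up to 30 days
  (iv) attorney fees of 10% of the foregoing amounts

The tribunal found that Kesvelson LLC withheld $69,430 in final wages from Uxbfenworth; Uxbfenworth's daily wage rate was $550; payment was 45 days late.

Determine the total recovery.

Doubled: 2 × $69,430 = $138,860
Penalty days: min(45, 30) = 30
Waiting-time penalty: 30 × $550 = $16,500
Subtotal: $69,430 + $138,860 + $16,500 = $224,790
Attorney fees: 10% of $224,790 = $22,479
Total award: $224,790 + $22,479 = $247,269

$247,269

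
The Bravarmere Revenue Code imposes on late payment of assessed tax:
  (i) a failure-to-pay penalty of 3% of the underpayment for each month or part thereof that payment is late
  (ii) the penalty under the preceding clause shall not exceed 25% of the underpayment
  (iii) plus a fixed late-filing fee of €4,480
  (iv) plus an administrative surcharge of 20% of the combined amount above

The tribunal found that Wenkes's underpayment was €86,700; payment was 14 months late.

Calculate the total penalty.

€31,386

Accrued rate: 3% × 14 = 42%, capped at 25% → 25%
Failure-to-pay penalty: 25% of €86,700 = €21,675
Penalty before surcharge: €21,675 + €4,480 = €26,155
Administrative surcharge: 20% of €26,155 = €5,231
Total penalty: €26,155 + €5,231 = €31,386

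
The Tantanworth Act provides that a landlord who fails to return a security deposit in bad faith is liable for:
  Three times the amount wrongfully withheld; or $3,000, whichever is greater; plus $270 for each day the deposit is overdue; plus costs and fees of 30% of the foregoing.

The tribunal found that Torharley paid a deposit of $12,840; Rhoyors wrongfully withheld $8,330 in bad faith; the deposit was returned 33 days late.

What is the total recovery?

$44,070

Trebled: 3 × $8,330 = $24,990
Minimum $3,000: $24,990 meets the minimum, no increase.
Late-return penalty: 33 × $270 = $8,910
Damages plus late penalty: $24,990 + $8,910 = $33,900
Costs and fees: 30% of $33,900 = $10,170
Total recovery: $33,900 + $10,170 = $44,070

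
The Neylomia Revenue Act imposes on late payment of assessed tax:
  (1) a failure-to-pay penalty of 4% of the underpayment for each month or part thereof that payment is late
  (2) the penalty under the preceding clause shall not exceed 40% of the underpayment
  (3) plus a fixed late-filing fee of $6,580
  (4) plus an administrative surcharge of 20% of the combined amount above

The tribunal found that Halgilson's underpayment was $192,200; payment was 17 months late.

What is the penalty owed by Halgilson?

Accrued rate: 4% × 17 = 68%, capped at 40% → 40%
Failure-to-pay penalty: 40% of $192,200 = $76,880
Penalty before surcharge: $76,880 + $6,580 = $83,460
Administrative surcharge: 20% of $83,460 = $16,692
Total penalty: $83,460 + $16,692 = $100,152

$100,152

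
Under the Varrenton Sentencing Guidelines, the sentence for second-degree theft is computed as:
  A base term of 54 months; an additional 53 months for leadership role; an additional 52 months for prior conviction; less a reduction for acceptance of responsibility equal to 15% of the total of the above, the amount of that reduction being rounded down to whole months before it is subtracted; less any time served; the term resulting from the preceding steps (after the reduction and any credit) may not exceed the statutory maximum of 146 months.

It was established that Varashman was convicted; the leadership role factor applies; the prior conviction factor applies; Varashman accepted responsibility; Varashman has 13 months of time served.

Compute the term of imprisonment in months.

Leadership role enhancement: +53 months
Prior conviction enhancement: +52 months
Adjusted term: 54 months + 53 months + 52 months = 159 months
Acceptance of responsibility reduction: 15% of 159 months = 23 months (rounded down)
After reduction: 159 − 23 = 136 months
Less time served: 136 months − 13 months = 123 months
Cap at 146 months: 123 months is within the cap, no reduction.

123 months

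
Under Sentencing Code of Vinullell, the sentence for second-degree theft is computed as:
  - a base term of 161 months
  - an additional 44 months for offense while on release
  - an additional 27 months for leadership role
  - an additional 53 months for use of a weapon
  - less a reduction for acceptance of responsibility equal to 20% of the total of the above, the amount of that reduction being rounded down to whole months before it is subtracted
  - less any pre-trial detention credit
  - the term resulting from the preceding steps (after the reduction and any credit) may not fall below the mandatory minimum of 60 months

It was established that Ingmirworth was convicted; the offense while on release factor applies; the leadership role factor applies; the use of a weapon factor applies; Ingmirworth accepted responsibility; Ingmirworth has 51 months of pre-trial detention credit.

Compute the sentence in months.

177 months

Offense while on release enhancement: +44 months
Leadership role enhancement: +27 months
Use of a weapon enhancement: +53 months
Adjusted term: 161 months + 44 months + 27 months + 53 months = 285 months
Acceptance of responsibility reduction: 20% of 285 months = 57 months (rounded down)
After reduction: 285 − 57 = 228 months
Less pre-trial detention credit: 228 months − 51 months = 177 months
Minimum 60 months: 177 months meets the minimum, no increase.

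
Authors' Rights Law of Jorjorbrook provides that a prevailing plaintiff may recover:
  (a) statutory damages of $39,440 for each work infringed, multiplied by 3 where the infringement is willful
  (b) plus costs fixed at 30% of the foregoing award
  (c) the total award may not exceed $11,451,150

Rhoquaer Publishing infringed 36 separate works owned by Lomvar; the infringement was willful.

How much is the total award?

Statutory damages: 36 × $39,440 = $1,419,840
Trebled: 3 × $1,419,840 = $4,259,520
Costs: 30% of $4,259,520 = $1,277,856
Award plus costs: $4,259,520 + $1,277,856 = $5,537,376
Cap at $11,451,150: $5,537,376 is within the cap, no reduction.

$5,537,376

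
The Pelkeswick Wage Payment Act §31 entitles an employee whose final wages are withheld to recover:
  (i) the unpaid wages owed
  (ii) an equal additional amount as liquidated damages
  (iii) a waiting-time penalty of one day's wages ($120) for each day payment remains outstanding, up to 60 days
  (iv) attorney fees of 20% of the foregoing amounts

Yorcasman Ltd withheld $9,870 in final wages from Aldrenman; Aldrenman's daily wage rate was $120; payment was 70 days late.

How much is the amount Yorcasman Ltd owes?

Liquidated damages (equal amount): $9,870
Penalty days: min(70, 60) = 60
Waiting-time penalty: 60 × $120 = $7,200
Subtotal: $9,870 + $9,870 + $7,200 = $26,940
Attorney fees: 20% of $26,940 = $5,388
Total award: $26,940 + $5,388 = $32,328

$32,328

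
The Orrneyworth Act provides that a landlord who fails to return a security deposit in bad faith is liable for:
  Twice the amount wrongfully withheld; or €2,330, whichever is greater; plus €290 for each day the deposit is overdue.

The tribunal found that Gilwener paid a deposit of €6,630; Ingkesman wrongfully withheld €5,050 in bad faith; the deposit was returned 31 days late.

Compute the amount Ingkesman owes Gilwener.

Doubled: 2 × €5,050 = €10,100
Minimum €2,330: €10,100 meets the minimum, no increase.
Late-return penalty: 31 × €290 = €8,990
Damages plus late penalty: €10,100 + €8,990 = €19,090

€19,090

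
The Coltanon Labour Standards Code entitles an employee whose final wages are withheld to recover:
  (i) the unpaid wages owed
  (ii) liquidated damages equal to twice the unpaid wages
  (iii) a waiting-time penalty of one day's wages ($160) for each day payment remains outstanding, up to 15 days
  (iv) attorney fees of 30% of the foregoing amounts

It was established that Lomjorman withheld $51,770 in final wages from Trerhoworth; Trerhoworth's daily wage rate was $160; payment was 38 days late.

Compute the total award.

$205,023

Doubled: 2 × $51,770 = $103,540
Penalty days: min(38, 15) = 15
Waiting-time penalty: 15 × $160 = $2,400
Subtotal: $51,770 + $103,540 + $2,400 = $157,710
Attorney fees: 30% of $157,710 = $47,313
Total award: $157,710 + $47,313 = $205,023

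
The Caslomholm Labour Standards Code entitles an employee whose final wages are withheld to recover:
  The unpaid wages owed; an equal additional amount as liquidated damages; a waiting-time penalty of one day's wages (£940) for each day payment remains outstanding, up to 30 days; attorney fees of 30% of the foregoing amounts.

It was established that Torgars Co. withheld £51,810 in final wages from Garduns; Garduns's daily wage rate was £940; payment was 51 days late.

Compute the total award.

£171,366

Liquidated damages (equal amount): £51,810
Penalty days: min(51, 30) = 30
Waiting-time penalty: 30 × £940 = £28,200
Subtotal: £51,810 + £51,810 + £28,200 = £131,820
Attorney fees: 30% of £131,820 = £39,546
Total award: £131,820 + £39,546 = £171,366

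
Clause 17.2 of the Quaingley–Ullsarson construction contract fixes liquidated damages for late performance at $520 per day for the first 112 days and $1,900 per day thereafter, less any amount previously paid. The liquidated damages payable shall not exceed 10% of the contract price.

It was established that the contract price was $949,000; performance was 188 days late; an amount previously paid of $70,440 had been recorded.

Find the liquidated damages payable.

$94,900

First 112 days: 112 × $520 = $58,240
Remaining days: (188 − 112) × $1,900 = $144,400
Accrued per-day damages: $58,240 + $144,400 = $202,640
Less amount previously paid: $202,640 − $70,440 = $132,200
Cap: 10% of $949,000 = $94,900
Cap at $94,900: $132,200 exceeds the cap → $94,900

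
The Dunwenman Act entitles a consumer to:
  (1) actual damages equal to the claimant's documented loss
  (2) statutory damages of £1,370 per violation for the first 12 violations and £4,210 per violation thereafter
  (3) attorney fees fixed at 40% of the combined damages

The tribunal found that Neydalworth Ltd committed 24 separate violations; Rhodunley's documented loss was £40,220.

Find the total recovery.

£150,052

First 12 violations: 12 × £1,370 = £16,440
Remaining violations: (24 − 12) × £4,210 = £50,520
Statutory damages: £16,440 + £50,520 = £66,960
Combined damages: £40,220 + £66,960 = £107,180
Attorney fees: 40% of £107,180 = £42,872
Total recovery: £107,180 + £42,872 = £150,052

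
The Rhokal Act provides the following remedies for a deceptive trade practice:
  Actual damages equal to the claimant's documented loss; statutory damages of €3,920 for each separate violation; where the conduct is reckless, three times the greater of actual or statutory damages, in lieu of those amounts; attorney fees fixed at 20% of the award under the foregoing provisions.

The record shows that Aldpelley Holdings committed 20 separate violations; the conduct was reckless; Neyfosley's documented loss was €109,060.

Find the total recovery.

€392,616

Statutory damages: 20 × €3,920 = €78,400
Greater of actual damages (€109,060) or statutory damages (€78,400): €109,060
Trebled: 3 × €109,060 = €327,180
Attorney fees: 20% of €327,180 = €65,436
Total recovery: €327,180 + €65,436 = €392,616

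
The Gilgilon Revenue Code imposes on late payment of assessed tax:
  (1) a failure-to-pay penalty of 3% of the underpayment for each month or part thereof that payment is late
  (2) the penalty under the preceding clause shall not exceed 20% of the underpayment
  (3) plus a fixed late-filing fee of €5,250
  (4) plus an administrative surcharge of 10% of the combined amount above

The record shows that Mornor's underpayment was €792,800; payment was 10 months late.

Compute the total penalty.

€180,191

Accrued rate: 3% × 10 = 30%, capped at 20% → 20%
Failure-to-pay penalty: 20% of €792,800 = €158,560
Penalty before surcharge: €158,560 + €5,250 = €163,810
Administrative surcharge: 10% of €163,810 = €16,381
Total penalty: €163,810 + €16,381 = €180,191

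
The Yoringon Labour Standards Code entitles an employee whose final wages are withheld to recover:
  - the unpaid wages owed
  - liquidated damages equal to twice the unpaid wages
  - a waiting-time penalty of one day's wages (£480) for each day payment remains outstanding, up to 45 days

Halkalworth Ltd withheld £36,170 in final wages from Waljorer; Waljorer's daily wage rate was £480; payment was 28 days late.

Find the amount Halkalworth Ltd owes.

Doubled: 2 × £36,170 = £72,340
Penalty days: min(28, 45) = 28
Waiting-time penalty: 28 × £480 = £13,440
Total award: £36,170 + £72,340 + £13,440 = £121,950

Total award: £121,950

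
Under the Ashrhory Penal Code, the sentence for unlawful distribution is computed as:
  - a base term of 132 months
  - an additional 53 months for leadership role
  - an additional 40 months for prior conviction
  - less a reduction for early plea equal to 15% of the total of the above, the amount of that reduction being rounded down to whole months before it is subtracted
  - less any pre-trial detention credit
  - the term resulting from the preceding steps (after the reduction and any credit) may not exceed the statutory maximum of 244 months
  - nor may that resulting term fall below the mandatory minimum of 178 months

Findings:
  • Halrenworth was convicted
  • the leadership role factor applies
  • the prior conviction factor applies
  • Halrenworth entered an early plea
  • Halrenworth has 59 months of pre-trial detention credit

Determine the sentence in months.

178 months

Leadership role enhancement: +53 months
Prior conviction enhancement: +40 months
Adjusted term: 132 months + 53 months + 40 months = 225 months
Early plea reduction: 15% of 225 months = 33 months (rounded down)
After reduction: 225 − 33 = 192 months
Less pre-trial detention credit: 192 months − 59 months = 133 months
Cap at 244 months: 133 months is within the cap, no reduction.
Minimum 178 months: 133 months is below the minimum → 178 months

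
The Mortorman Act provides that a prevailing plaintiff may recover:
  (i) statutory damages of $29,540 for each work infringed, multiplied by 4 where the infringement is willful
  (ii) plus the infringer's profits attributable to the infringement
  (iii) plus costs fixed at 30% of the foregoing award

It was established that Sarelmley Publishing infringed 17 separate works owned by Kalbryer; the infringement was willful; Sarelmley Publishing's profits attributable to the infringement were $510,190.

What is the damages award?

$3,274,583

Statutory damages: 17 × $29,540 = $502,180
Multiplied by 4: 4 × $502,180 = $2,008,720
Combined award: $2,008,720 + $510,190 = $2,518,910
Costs: 30% of $2,518,910 = $755,673
Award plus costs: $2,518,910 + $755,673 = $3,274,583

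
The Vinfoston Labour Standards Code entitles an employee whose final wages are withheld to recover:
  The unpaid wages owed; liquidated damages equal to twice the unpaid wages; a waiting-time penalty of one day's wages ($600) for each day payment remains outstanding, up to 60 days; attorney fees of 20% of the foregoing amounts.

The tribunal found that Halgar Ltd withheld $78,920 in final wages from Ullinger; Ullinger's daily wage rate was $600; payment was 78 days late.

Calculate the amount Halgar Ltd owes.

Total award: $327,312

Doubled: 2 × $78,920 = $157,840
Penalty days: min(78, 60) = 60
Waiting-time penalty: 60 × $600 = $36,000
Subtotal: $78,920 + $157,840 + $36,000 = $272,760
Attorney fees: 20% of $272,760 = $54,552
Total award: $272,760 + $54,552 = $327,312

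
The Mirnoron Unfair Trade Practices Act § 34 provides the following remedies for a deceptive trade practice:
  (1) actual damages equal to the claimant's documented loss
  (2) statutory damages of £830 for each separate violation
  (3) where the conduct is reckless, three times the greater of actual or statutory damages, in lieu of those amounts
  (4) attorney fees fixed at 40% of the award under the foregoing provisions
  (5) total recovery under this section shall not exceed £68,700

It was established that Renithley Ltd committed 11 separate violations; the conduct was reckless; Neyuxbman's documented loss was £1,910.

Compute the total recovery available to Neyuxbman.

£38,346

Statutory damages: 11 × £830 = £9,130
Greater of actual damages (£1,910) or statutory damages (£9,130): £9,130
Trebled: 3 × £9,130 = £27,390
Attorney fees: 40% of £27,390 = £10,956
Total before cap: £27,390 + £10,956 = £38,346
Cap at £68,700: £38,346 is within the cap, no reduction.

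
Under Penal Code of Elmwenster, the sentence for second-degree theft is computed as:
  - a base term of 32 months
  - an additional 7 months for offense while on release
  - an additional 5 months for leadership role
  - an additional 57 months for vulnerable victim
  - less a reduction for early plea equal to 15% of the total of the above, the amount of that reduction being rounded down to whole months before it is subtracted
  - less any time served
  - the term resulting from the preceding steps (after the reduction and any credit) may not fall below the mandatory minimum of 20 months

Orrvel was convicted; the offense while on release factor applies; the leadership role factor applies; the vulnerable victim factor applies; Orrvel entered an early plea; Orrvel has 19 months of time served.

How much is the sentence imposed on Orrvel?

67 months

Offense while on release enhancement: +7 months
Leadership role enhancement: +5 months
Vulnerable victim enhancement: +57 months
Adjusted term: 32 months + 7 months + 5 months + 57 months = 101 months
Early plea reduction: 15% of 101 months = 15 months (rounded down)
After reduction: 101 − 15 = 86 months
Less time served: 86 months − 19 months = 67 months
Minimum 20 months: 67 months meets the minimum, no increase.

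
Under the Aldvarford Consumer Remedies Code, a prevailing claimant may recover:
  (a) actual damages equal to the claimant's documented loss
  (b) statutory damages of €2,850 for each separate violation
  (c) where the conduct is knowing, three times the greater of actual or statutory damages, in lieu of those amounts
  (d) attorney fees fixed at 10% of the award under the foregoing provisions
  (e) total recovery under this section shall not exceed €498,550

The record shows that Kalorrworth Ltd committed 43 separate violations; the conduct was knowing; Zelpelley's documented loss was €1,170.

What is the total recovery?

€404,415

Statutory damages: 43 × €2,850 = €122,550
Greater of actual damages (€1,170) or statutory damages (€122,550): €122,550
Trebled: 3 × €122,550 = €367,650
Attorney fees: 10% of €367,650 = €36,765
Total before cap: €367,650 + €36,765 = €404,415
Cap at €498,550: €404,415 is within the cap, no reduction.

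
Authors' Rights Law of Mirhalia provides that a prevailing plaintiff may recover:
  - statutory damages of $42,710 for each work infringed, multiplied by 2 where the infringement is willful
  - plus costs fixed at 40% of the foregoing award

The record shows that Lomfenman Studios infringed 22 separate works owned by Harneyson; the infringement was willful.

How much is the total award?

Statutory damages: 22 × $42,710 = $939,620
Doubled: 2 × $939,620 = $1,879,240
Costs: 40% of $1,879,240 = $751,696
Award plus costs: $1,879,240 + $751,696 = $2,630,936

$2,630,936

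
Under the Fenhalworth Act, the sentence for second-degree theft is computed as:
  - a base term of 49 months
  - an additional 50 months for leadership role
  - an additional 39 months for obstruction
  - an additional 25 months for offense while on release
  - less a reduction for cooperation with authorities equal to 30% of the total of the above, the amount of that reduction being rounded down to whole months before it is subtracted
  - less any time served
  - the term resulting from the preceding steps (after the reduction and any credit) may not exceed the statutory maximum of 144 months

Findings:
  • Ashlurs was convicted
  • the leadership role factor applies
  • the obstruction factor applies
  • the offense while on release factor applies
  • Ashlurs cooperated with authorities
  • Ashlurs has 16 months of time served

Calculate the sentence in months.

99 months

Leadership role enhancement: +50 months
Obstruction enhancement: +39 months
Offense while on release enhancement: +25 months
Adjusted term: 49 months + 50 months + 39 months + 25 months = 163 months
Cooperation with authorities reduction: 30% of 163 months = 48 months (rounded down)
After reduction: 163 − 48 = 115 months
Less time served: 115 months − 16 months = 99 months
Cap at 144 months: 99 months is within the cap, no reduction.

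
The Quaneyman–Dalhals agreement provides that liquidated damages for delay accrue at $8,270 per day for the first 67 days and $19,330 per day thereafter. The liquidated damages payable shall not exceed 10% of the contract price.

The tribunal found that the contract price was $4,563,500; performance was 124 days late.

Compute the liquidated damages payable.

First 67 days: 67 × $8,270 = $554,090
Remaining days: (124 − 67) × $19,330 = $1,101,810
Accrued per-day damages: $554,090 + $1,101,810 = $1,655,900
Cap: 10% of $4,563,500 = $456,350
Cap at $456,350: $1,655,900 exceeds the cap → $456,350

$456,350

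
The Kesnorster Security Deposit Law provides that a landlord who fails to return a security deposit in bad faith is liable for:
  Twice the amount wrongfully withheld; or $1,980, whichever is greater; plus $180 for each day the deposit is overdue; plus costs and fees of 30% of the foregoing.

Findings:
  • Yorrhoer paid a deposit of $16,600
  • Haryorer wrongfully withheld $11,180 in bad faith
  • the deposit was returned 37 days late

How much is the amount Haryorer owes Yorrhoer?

$37,726

Doubled: 2 × $11,180 = $22,360
Minimum $1,980: $22,360 meets the minimum, no increase.
Late-return penalty: 37 × $180 = $6,660
Damages plus late penalty: $22,360 + $6,660 = $29,020
Costs and fees: 30% of $29,020 = $8,706
Total recovery: $29,020 + $8,706 = $37,726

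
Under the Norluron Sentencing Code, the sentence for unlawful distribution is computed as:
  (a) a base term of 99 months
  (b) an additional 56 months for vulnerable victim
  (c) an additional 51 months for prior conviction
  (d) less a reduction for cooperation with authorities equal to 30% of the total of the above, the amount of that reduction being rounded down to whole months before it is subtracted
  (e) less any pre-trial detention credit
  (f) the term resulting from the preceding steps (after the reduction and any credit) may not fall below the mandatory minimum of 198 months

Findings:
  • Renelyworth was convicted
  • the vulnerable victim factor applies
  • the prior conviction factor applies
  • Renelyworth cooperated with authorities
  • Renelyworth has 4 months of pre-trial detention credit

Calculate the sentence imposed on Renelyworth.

Vulnerable victim enhancement: +56 months
Prior conviction enhancement: +51 months
Adjusted term: 99 months + 56 months + 51 months = 206 months
Cooperation with authorities reduction: 30% of 206 months = 61 months (rounded down)
After reduction: 206 − 61 = 145 months
Less pre-trial detention credit: 145 months − 4 months = 141 months
Minimum 198 months: 141 months is below the minimum → 198 months

198 months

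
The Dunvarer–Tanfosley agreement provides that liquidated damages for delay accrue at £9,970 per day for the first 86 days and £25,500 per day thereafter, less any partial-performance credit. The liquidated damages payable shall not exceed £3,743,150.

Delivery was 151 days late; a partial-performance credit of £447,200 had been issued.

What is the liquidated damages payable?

£2,067,720

First 86 days: 86 × £9,970 = £857,420
Remaining days: (151 − 86) × £25,500 = £1,657,500
Accrued per-day damages: £857,420 + £1,657,500 = £2,514,920
Less partial-performance credit: £2,514,920 − £447,200 = £2,067,720
Cap at £3,743,150: £2,067,720 is within the cap, no reduction.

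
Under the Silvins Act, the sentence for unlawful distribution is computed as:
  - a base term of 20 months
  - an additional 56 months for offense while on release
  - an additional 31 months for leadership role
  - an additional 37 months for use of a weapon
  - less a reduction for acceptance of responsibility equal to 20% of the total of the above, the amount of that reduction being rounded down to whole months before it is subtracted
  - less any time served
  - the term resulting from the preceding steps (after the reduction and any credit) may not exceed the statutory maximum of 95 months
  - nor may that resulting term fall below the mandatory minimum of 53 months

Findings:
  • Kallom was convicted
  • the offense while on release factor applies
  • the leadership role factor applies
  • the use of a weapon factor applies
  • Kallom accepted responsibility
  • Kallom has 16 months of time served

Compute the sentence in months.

Sentence: 95 months

Offense while on release enhancement: +56 months
Leadership role enhancement: +31 months
Use of a weapon enhancement: +37 months
Adjusted term: 20 months + 56 months + 31 months + 37 months = 144 months
Acceptance of responsibility reduction: 20% of 144 months = 28 months (rounded down)
After reduction: 144 − 28 = 116 months
Less time served: 116 months − 16 months = 100 months
Cap at 95 months: 100 months exceeds the cap → 95 months
Minimum 53 months: 95 months meets the minimum, no increase.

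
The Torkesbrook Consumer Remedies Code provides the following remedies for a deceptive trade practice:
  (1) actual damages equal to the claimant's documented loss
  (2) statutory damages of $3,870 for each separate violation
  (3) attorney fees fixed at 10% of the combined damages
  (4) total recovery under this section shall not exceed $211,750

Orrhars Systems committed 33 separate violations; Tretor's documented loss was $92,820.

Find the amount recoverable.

$211,750

Statutory damages: 33 × $3,870 = $127,710
Combined damages: $92,820 + $127,710 = $220,530
Attorney fees: 10% of $220,530 = $22,053
Total before cap: $220,530 + $22,053 = $242,583
Cap at $211,750: $242,583 exceeds the cap → $211,750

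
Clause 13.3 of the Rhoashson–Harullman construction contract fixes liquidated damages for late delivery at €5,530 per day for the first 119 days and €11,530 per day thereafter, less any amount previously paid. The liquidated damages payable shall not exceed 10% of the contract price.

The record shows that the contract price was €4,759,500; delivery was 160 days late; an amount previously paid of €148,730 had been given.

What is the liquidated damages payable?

First 119 days: 119 × €5,530 = €658,070
Remaining days: (160 − 119) × €11,530 = €472,730
Accrued per-day damages: €658,070 + €472,730 = €1,130,800
Less amount previously paid: €1,130,800 − €148,730 = €982,070
Cap: 10% of €4,759,500 = €475,950
Cap at €475,950: €982,070 exceeds the cap → €475,950

€475,950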